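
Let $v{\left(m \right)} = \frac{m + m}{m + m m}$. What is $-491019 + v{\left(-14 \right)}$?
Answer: $- \frac{6383249}{13} \approx -4.9102 \cdot 10^{5}$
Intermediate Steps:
$v{\left(m \right)} = \frac{2 m}{m + m^{2}}$
$-491019 + v{\left(-14 \right)} = -491019 + \frac{2}{1 - 14} = -491019 + \frac{2}{-13} = -491019 + 2 \left(- \frac{1}{13}\right) = -491019 - \frac{2}{13} = - \frac{6383249}{13}$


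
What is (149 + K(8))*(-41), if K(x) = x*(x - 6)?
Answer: -6765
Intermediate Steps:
K(x) = x*(-6 + x)
(149 + K(8))*(-41) = (149 + 8*(-6 + 8))*(-41) = (149 + 8*2)*(-41) = (149 + 16)*(-41) = 165*(-41) = -6765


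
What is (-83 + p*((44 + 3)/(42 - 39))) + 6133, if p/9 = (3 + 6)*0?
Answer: 6050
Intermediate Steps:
p = 0 (p = 9*((3 + 6)*0) = 9*(9*0) = 9*0 = 0)
(-83 + p*((44 + 3)/(42 - 39))) + 6133 = (-83 + 0*((44 + 3)/(42 - 39))) + 6133 = (-83 + 0*(47/3)) + 6133 = (-83 + 0) + 6133 = -83 + 6133 = 6050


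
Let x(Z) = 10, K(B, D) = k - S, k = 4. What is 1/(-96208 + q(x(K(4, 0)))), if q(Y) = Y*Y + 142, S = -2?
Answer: -1/95966 ≈ -1.0420e-5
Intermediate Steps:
K(B, D) = 6 (K(B, D) = 4 - 1*(-2) = 4 + 2 = 6)
q(Y) = 142 + Y² (q(Y) = Y² + 142 = 142 + Y²)
1/(-96208 + q(x(K(4, 0)))) = 1/(-96208 + (142 + 10²)) = 1/(-96208 + (142 + 100)) = 1/(-96208 + 242) = 1/(-95966) = -1/95966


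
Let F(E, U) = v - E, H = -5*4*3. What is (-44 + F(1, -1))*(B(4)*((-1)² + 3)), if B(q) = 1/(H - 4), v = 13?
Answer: 2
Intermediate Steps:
H = -60 (H = -20*3 = -60)
F(E, U) = 13 - E
B(q) = -1/64 (B(q) = 1/(-60 - 4) = 1/(-64) = -1/64)
(-44 + F(1, -1))*(B(4)*((-1)² + 3)) = (-44 + (13 - 1*1))*(-((-1)² + 3)/64) = (-44 + (13 - 1))*(-(1 + 3)/64) = (-44 + 12)*(-1/64*4) = -32*(-1/16) = 2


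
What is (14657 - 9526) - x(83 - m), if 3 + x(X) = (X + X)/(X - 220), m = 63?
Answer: 25671/5 ≈ 5134.2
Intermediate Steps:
x(X) = -3 + 2*X/(-220 + X) (x(X) = -3 + (X + X)/(X - 220) = -3 + (2*X)/(-220 + X) = -3 + 2*X/(-220 + X))
(14657 - 9526) - x(83 - m) = (14657 - 9526) - (660 - (83 - 1*63))/(-220 + (83 - 1*63)) = 5131 - (660 - (83 - 63))/(-220 + (83 - 63)) = 5131 - (660 - 1*20)/(-220 + 20) = 5131 - (660 - 20)/(-200) = 5131 - (-1)*640/200 = 5131 - 1*(-16/5) = 5131 + 16/5 = 25671/5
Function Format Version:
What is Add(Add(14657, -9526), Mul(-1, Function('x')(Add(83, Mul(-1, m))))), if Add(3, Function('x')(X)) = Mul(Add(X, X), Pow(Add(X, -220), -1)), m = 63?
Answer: Rational(25671, 5) ≈ 5134.2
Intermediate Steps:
Function('x')(X) = Add(-3, Mul(2, X, Pow(Add(-220, X), -1))) (Function('x')(X) = Add(-3, Mul(Add(X, X), Pow(Add(X, -220), -1))) = Add(-3, Mul(Mul(2, X), Pow(Add(-220, X), -1))) = Add(-3, Mul(2, X, Pow(Add(-220, X), -1))))
Add(Add(14657, -9526), Mul(-1, Function('x')(Add(83, Mul(-1, m))))) = Add(Add(14657, -9526), Mul(-1, Mul(Pow(Add(-220, Add(83, Mul(-1, 63))), -1), Add(660, Mul(-1, Add(83, Mul(-1, 63))))))) = Add(5131, Mul(-1, Mul(Pow(Add(-220, Add(83, -63)), -1), Add(660, Mul(-1, Add(83, -63)))))) = Add(5131, Mul(-1, Mul(Pow(Add(-220, 20), -1), Add(660, Mul(-1, 20))))) = Add(5131, Mul(-1, Mul(Pow(-200, -1), Add(660, -20)))) = Add(5131, Mul(-1, Mul(Rational(-1, 200), 640))) = Add(5131, Mul(-1, Rational(-16, 5))) = Add(5131, Rational(16, 5)) = Rational(25671, 5)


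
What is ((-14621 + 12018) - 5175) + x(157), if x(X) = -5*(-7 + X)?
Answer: -8528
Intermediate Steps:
x(X) = 35 - 5*X
((-14621 + 12018) - 5175) + x(157) = ((-14621 + 12018) - 5175) + (35 - 5*157) = (-2603 - 5175) + (35 - 785) = -7778 - 750 = -8528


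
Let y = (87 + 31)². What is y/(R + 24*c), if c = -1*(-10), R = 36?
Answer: 3481/69 ≈ 50.449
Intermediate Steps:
c = 10
y = 13924 (y = 118² = 13924)
y/(R + 24*c) = 13924/(36 + 24*10) = 13924/(36 + 240) = 13924/276 = 13924*(1/276) = 3481/69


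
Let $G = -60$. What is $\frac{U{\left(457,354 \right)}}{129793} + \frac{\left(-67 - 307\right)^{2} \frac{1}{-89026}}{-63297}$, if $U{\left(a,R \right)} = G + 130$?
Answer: $\frac{206305218104}{365696886282273} \approx 0.00056414$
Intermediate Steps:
$U{\left(a,R \right)} = 70$ ($U{\left(a,R \right)} = -60 + 130 = 70$)
$\frac{U{\left(457,354 \right)}}{129793} + \frac{\left(-67 - 307\right)^{2} \frac{1}{-89026}}{-63297} = \frac{70}{129793} + \frac{\left(-67 - 307\right)^{2} \frac{1}{-89026}}{-63297} = 70 \cdot \frac{1}{129793} + \left(-374\right)^{2} \left(- \frac{1}{89026}\right) \left(- \frac{1}{63297}\right) = \frac{70}{129793} + 139876 \left(- \frac{1}{89026}\right) \left(- \frac{1}{63297}\right) = \frac{70}{129793} - - \frac{69938}{2817539361} = \frac{70}{129793} + \frac{69938}{2817539361} = \frac{206305218104}{365696886282273}$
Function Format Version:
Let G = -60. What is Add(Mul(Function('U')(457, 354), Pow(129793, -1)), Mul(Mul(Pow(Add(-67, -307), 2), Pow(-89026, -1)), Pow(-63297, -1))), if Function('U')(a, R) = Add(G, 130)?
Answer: Rational(206305218104, 365696886282273) ≈ 0.00056414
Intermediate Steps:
Function('U')(a, R) = 70 (Function('U')(a, R) = Add(-60, 130) = 70)
Add(Mul(Function('U')(457, 354), Pow(129793, -1)), Mul(Mul(Pow(Add(-67, -307), 2), Pow(-89026, -1)), Pow(-63297, -1))) = Add(Mul(70, Pow(129793, -1)), Mul(Mul(Pow(Add(-67, -307), 2), Pow(-89026, -1)), Pow(-63297, -1))) = Add(Mul(70, Rational(1, 129793)), Mul(Mul(Pow(-374, 2), Rational(-1, 89026)), Rational(-1, 63297))) = Add(Rational(70, 129793), Mul(Mul(139876, Rational(-1, 89026)), Rational(-1, 63297))) = Add(Rational(70, 129793), Mul(Rational(-69938, 44513), Rational(-1, 63297))) = Add(Rational(70, 129793), Rational(69938, 2817539361)) = Rational(206305218104, 365696886282273)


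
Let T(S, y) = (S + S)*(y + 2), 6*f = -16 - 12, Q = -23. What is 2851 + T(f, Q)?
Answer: 3047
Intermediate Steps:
f = -14/3 (f = (-16 - 12)/6 = (1/6)*(-28) = -14/3 ≈ -4.6667)
T(S, y) = 2*S*(2 + y) (T(S, y) = (2*S)*(2 + y) = 2*S*(2 + y))
2851 + T(f, Q) = 2851 + 2*(-14/3)*(2 - 23) = 2851 + 2*(-14/3)*(-21) = 2851 + 196 = 3047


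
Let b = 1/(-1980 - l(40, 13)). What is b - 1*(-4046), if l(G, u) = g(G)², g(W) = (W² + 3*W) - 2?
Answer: 11949877183/2953504 ≈ 4046.0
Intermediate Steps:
g(W) = -2 + W² + 3*W
l(G, u) = (-2 + G² + 3*G)²
b = -1/2953504 (b = 1/(-1980 - (-2 + 40² + 3*40)²) = 1/(-1980 - (-2 + 1600 + 120)²) = 1/(-1980 - 1*1718²) = 1/(-1980 - 1*2951524) = 1/(-1980 - 2951524) = 1/(-2953504) = -1/2953504 ≈ -3.3858e-7)
b - 1*(-4046) = -1/2953504 - 1*(-4046) = -1/2953504 + 4046 = 11949877183/2953504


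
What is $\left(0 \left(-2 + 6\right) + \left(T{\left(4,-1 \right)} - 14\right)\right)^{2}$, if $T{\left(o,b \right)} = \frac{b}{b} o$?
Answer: $100$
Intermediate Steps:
$T{\left(o,b \right)} = o$ ($T{\left(o,b \right)} = 1 o = o$)
$\left(0 \left(-2 + 6\right) + \left(T{\left(4,-1 \right)} - 14\right)\right)^{2} = \left(0 \left(-2 + 6\right) + \left(4 - 14\right)\right)^{2} = \left(0 \cdot 4 + \left(4 - 14\right)\right)^{2} = \left(0 - 10\right)^{2} = \left(-10\right)^{2} = 100$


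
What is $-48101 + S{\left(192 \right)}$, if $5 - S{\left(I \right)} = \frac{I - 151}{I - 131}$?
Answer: $- \frac{2933897}{61} \approx -48097.0$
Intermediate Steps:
$S{\left(I \right)} = 5 - \frac{-151 + I}{-131 + I}$ ($S{\left(I \right)} = 5 - \frac{I - 151}{I - 131} = 5 - \frac{-151 + I}{-131 + I}$)
$-48101 + S{\left(192 \right)} = -48101 + \frac{4 \left(-126 + 192\right)}{-131 + 192} = -48101 + 4 \cdot \frac{1}{61} \cdot 66 = -48101 + \frac{264}{61} = - \frac{2933897}{61}$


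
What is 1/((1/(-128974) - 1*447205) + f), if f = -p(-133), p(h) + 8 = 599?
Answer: -128974/57754041305 ≈ -2.2332e-6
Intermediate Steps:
p(h) = 591 (p(h) = -8 + 599 = 591)
f = -591 (f = -1*591 = -591)
1/((1/(-128974) - 1*447205) + f) = 1/((1/(-128974) - 1*447205) - 591) = 1/((-1/128974 - 447205) - 591) = 1/(-57677817671/128974 - 591) = 1/(-57754041305/128974) = -128974/57754041305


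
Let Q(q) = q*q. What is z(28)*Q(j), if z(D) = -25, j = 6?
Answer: -900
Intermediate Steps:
Q(q) = q²
z(28)*Q(j) = -25*6² = -25*36 = -900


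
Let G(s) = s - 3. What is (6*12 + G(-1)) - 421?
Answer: -353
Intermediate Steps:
G(s) = -3 + s
(6*12 + G(-1)) - 421 = (6*12 + (-3 - 1)) - 421 = (72 - 4) - 421 = 68 - 421 = -353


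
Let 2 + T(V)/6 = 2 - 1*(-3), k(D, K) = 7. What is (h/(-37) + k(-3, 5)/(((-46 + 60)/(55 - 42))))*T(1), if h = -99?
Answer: 6111/37 ≈ 165.16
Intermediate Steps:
T(V) = 18 (T(V) = -12 + 6*(2 - 1*(-3)) = -12 + 6*(2 + 3) = -12 + 6*5 = -12 + 30 = 18)
(h/(-37) + k(-3, 5)/(((-46 + 60)/(55 - 42))))*T(1) = (-99/(-37) + 7/(((-46 + 60)/(55 - 42))))*18 = (-99*(-1/37) + 7/((14/13)))*18 = (99/37 + 7/((14*(1/13))))*18 = (99/37 + 7/(14/13))*18 = (99/37 + 7*(13/14))*18 = (99/37 + 13/2)*18 = (679/74)*18 = 6111/37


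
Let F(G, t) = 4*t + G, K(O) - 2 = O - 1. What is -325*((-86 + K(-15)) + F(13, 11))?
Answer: 13975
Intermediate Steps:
K(O) = 1 + O (K(O) = 2 + (O - 1) = 2 + (-1 + O) = 1 + O)
F(G, t) = G + 4*t
-325*((-86 + K(-15)) + F(13, 11)) = -325*((-86 + (1 - 15)) + (13 + 4*11)) = -325*((-86 - 14) + (13 + 44)) = -325*(-100 + 57) = -325*(-43) = 13975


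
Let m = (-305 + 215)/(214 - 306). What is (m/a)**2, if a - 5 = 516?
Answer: 2025/574369156 ≈ 3.5256e-6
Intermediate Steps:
a = 521 (a = 5 + 516 = 521)
m = 45/46 (m = -90/(-92) = -90*(-1/92) = 45/46 ≈ 0.97826)
(m/a)**2 = ((45/46)/521)**2 = ((45/46)*(1/521))**2 = (45/23966)**2 = 2025/574369156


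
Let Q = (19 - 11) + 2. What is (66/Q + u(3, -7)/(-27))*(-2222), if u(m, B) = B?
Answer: -2057572/135 ≈ -15241.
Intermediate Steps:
Q = 10 (Q = 8 + 2 = 10)
(66/Q + u(3, -7)/(-27))*(-2222) = (66/10 - 7/(-27))*(-2222) = (66*(⅒) - 7*(-1/27))*(-2222) = (33/5 + 7/27)*(-2222) = (926/135)*(-2222) = -2057572/135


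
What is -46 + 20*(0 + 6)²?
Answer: 674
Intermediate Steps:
-46 + 20*(0 + 6)² = -46 + 20*6² = -46 + 20*36 = -46 + 720 = 674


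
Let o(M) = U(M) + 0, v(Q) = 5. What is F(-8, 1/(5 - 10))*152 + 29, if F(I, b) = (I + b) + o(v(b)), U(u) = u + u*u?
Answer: 16713/5 ≈ 3342.6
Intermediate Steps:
U(u) = u + u²
o(M) = M*(1 + M) (o(M) = M*(1 + M) + 0 = M*(1 + M))
F(I, b) = 30 + I + b (F(I, b) = (I + b) + 5*(1 + 5) = (I + b) + 5*6 = (I + b) + 30 = 30 + I + b)
F(-8, 1/(5 - 10))*152 + 29 = (30 - 8 + 1/(5 - 10))*152 + 29 = (30 - 8 + 1/(-5))*152 + 29 = (30 - 8 - ⅕)*152 + 29 = (109/5)*152 + 29 = 16568/5 + 29 = 16713/5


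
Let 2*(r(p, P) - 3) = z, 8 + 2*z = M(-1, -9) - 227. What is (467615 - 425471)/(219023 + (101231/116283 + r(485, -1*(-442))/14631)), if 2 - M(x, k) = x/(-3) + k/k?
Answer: 286804514130048/1490533259502173 ≈ 0.19242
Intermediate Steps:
M(x, k) = 1 + x/3 (M(x, k) = 2 - (x/(-3) + k/k) = 2 - (x*(-⅓) + 1) = 2 - (-x/3 + 1) = 2 - (1 - x/3) = 2 + (-1 + x/3) = 1 + x/3)
z = -703/6 (z = -4 + ((1 + (⅓)*(-1)) - 227)/2 = -4 + ((1 - ⅓) - 227)/2 = -4 + (⅔ - 227)/2 = -4 + (½)*(-679/3) = -4 - 679/6 = -703/6 ≈ -117.17)
r(p, P) = -667/12 (r(p, P) = 3 + (½)*(-703/6) = 3 - 703/12 = -667/12)
(467615 - 425471)/(219023 + (101231/116283 + r(485, -1*(-442))/14631)) = (467615 - 425471)/(219023 + (101231/116283 - 667/12/14631)) = 42144/(219023 + (101231*(1/116283) - 667/12*1/14631)) = 42144/(219023 + (101231/116283 - 667/175572)) = 42144/(219023 + 5898589457/6805346292) = 42144/(1490533259502173/6805346292) = 42144*(6805346292/1490533259502173) = 286804514130048/1490533259502173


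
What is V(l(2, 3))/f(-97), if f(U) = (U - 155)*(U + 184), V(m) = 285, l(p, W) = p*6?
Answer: -95/7308 ≈ -0.012999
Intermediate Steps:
l(p, W) = 6*p
f(U) = (-155 + U)*(184 + U)
V(l(2, 3))/f(-97) = 285/(-28520 + (-97)² + 29*(-97)) = 285/(-28520 + 9409 - 2813) = 285/(-21924) = 285*(-1/21924) = -95/7308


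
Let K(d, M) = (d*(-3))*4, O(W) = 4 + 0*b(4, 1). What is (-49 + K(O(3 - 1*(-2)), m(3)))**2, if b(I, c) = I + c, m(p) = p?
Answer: 9409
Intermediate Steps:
O(W) = 4 (O(W) = 4 + 0*(4 + 1) = 4 + 0*5 = 4 + 0 = 4)
K(d, M) = -12*d (K(d, M) = -3*d*4 = -12*d)
(-49 + K(O(3 - 1*(-2)), m(3)))**2 = (-49 - 12*4)**2 = (-49 - 48)**2 = (-97)**2 = 9409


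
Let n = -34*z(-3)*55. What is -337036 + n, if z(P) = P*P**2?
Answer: -286546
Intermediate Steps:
z(P) = P**3
n = 50490 (n = -34*(-3)**3*55 = -34*(-27)*55 = 918*55 = 50490)
-337036 + n = -337036 + 50490 = -286546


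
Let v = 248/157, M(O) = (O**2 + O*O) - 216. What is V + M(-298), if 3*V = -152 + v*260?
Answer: 83592248/471 ≈ 1.7748e+5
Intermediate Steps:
M(O) = -216 + 2*O**2 (M(O) = (O**2 + O**2) - 216 = 2*O**2 - 216 = -216 + 2*O**2)
v = 248/157 (v = 248*(1/157) = 248/157 ≈ 1.5796)
V = 40616/471 (V = (-152 + (248/157)*260)/3 = (-152 + 64480/157)/3 = (1/3)*(40616/157) = 40616/471 ≈ 86.234)
V + M(-298) = 40616/471 + (-216 + 2*(-298)**2) = 40616/471 + (-216 + 2*88804) = 40616/471 + (-216 + 177608) = 40616/471 + 177392 = 83592248/471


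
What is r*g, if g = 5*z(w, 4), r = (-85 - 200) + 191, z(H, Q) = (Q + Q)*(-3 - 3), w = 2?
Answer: 22560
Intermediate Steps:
z(H, Q) = -12*Q (z(H, Q) = (2*Q)*(-6) = -12*Q)
r = -94 (r = -285 + 191 = -94)
g = -240 (g = 5*(-12*4) = 5*(-48) = -240)
r*g = -94*(-240) = 22560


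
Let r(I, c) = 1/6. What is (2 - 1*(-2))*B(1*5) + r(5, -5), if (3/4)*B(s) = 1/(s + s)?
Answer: 7/10 ≈ 0.70000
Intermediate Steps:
r(I, c) = ⅙
B(s) = 2/(3*s) (B(s) = 4/(3*(s + s)) = 4/(3*((2*s))) = 4*(1/(2*s))/3 = 2/(3*s))
(2 - 1*(-2))*B(1*5) + r(5, -5) = (2 - 1*(-2))*(2/(3*((1*5)))) + ⅙ = (2 + 2)*((⅔)/5) + ⅙ = 4*((⅔)*(⅕)) + ⅙ = 4*(2/15) + ⅙ = 8/15 + ⅙ = 7/10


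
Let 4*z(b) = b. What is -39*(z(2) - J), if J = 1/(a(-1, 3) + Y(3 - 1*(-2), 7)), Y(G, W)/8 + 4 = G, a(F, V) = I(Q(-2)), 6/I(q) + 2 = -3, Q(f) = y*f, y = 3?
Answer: -234/17 ≈ -13.765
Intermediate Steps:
Q(f) = 3*f
I(q) = -6/5 (I(q) = 6/(-2 - 3) = 6/(-5) = 6*(-⅕) = -6/5)
z(b) = b/4
a(F, V) = -6/5
Y(G, W) = -32 + 8*G
J = 5/34 (J = 1/(-6/5 + (-32 + 8*(3 - 1*(-2)))) = 1/(-6/5 + (-32 + 8*(3 + 2))) = 1/(-6/5 + (-32 + 8*5)) = 1/(-6/5 + (-32 + 40)) = 1/(-6/5 + 8) = 1/(34/5) = 5/34 ≈ 0.14706)
-39*(z(2) - J) = -39*((¼)*2 - 1*5/34) = -39*(½ - 5/34) = -39*6/17 = -234/17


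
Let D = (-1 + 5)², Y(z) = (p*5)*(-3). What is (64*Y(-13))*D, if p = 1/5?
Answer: -3072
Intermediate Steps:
p = ⅕ ≈ 0.20000
Y(z) = -3 (Y(z) = ((⅕)*5)*(-3) = 1*(-3) = -3)
D = 16 (D = 4² = 16)
(64*Y(-13))*D = (64*(-3))*16 = -192*16 = -3072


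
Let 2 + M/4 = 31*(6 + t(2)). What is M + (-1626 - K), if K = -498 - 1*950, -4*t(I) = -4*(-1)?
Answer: 434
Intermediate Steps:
t(I) = -1 (t(I) = -(-1)*(-1) = -¼*4 = -1)
K = -1448 (K = -498 - 950 = -1448)
M = 612 (M = -8 + 4*(31*(6 - 1)) = -8 + 4*(31*5) = -8 + 4*155 = -8 + 620 = 612)
M + (-1626 - K) = 612 + (-1626 - 1*(-1448)) = 612 + (-1626 + 1448) = 612 - 178 = 434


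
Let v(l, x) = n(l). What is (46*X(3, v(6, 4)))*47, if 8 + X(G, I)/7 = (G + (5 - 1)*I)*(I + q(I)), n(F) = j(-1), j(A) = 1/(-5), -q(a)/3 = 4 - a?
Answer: -13681136/25 ≈ -5.4725e+5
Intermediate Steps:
q(a) = -12 + 3*a (q(a) = -3*(4 - a) = -12 + 3*a)
j(A) = -1/5 (j(A) = 1*(-1/5) = -1/5)
n(F) = -1/5
v(l, x) = -1/5
X(G, I) = -56 + 7*(-12 + 4*I)*(G + 4*I) (X(G, I) = -56 + 7*((G + (5 - 1)*I)*(I + (-12 + 3*I))) = -56 + 7*((G + 4*I)*(-12 + 4*I)) = -56 + 7*((-12 + 4*I)*(G + 4*I)) = -56 + 7*(-12 + 4*I)*(G + 4*I))
(46*X(3, v(6, 4)))*47 = (46*(-56 - 336*(-1/5) - 84*3 + 112*(-1/5)**2 + 28*3*(-1/5)))*47 = (46*(-56 + 336/5 - 252 + 112*(1/25) - 84/5))*47 = (46*(-56 + 336/5 - 252 + 112/25 - 84/5))*47 = (46*(-6328/25))*47 = -291088/25*47 = -13681136/25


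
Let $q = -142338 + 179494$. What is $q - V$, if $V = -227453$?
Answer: $264609$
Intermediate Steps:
$q = 37156$
$q - V = 37156 - -227453 = 37156 + 227453 = 264609$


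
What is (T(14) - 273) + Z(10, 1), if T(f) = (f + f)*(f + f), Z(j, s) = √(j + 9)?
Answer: 511 + √19 ≈ 515.36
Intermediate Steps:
Z(j, s) = √(9 + j)
T(f) = 4*f² (T(f) = (2*f)*(2*f) = 4*f²)
(T(14) - 273) + Z(10, 1) = (4*14² - 273) + √(9 + 10) = (4*196 - 273) + √19 = (784 - 273) + √19 = 511 + √19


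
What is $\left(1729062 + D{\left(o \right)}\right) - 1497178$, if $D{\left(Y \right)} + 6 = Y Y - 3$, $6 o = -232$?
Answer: $\frac{2100331}{9} \approx 2.3337 \cdot 10^{5}$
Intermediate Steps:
$o = - \frac{116}{3}$ ($o = \frac{1}{6} \left(-232\right) = - \frac{116}{3} \approx -38.667$)
$D{\left(Y \right)} = -9 + Y^{2}$ ($D{\left(Y \right)} = -6 + \left(Y Y - 3\right) = -6 + \left(Y^{2} - 3\right) = -6 + \left(-3 + Y^{2}\right) = -9 + Y^{2}$)
$\left(1729062 + D{\left(o \right)}\right) - 1497178 = \left(1729062 - \left(9 - \left(- \frac{116}{3}\right)^{2}\right)\right) - 1497178 = \left(1729062 + \left(-9 + \frac{13456}{9}\right)\right) - 1497178 = \left(1729062 + \frac{13375}{9}\right) - 1497178 = \frac{15574933}{9} - 1497178 = \frac{2100331}{9}$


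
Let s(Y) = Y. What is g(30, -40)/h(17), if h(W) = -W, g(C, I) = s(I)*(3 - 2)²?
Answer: 40/17 ≈ 2.3529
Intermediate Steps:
g(C, I) = I (g(C, I) = I*(3 - 2)² = I*1² = I*1 = I)
g(30, -40)/h(17) = -40/((-1*17)) = -40/(-17) = -40*(-1/17) = 40/17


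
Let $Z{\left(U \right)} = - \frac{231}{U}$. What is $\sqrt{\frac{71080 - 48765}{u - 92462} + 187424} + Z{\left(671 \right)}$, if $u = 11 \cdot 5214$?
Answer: $- \frac{21}{61} + \frac{\sqrt{57753182029629}}{17554} \approx 432.58$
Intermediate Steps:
$u = 57354$
$\sqrt{\frac{71080 - 48765}{u - 92462} + 187424} + Z{\left(671 \right)} = \sqrt{\frac{71080 - 48765}{57354 - 92462} + 187424} - \frac{231}{671} = \sqrt{\frac{22315}{-35108} + 187424} - \frac{21}{61} = \sqrt{22315 \left(- \frac{1}{35108}\right) + 187424} - \frac{21}{61} = \sqrt{- \frac{22315}{35108} + 187424} - \frac{21}{61} = \sqrt{\frac{6580059477}{35108}} - \frac{21}{61} = \frac{\sqrt{57753182029629}}{17554} - \frac{21}{61} = - \frac{21}{61} + \frac{\sqrt{57753182029629}}{17554}$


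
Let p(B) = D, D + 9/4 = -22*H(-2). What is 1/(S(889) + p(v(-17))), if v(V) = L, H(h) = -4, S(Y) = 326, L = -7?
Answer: 4/1647 ≈ 0.0024287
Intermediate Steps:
v(V) = -7
D = 343/4 (D = -9/4 - 22*(-4) = -9/4 + 88 = 343/4 ≈ 85.750)
p(B) = 343/4
1/(S(889) + p(v(-17))) = 1/(326 + 343/4) = 1/(1647/4) = 4/1647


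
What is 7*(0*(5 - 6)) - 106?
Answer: -106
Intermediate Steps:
7*(0*(5 - 6)) - 106 = 7*(0*(-1)) - 106 = 7*0 - 106 = 0 - 106 = -106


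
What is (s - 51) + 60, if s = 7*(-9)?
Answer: -54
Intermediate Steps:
s = -63
(s - 51) + 60 = (-63 - 51) + 60 = -114 + 60 = -54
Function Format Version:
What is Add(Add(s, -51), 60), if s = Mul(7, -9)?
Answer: -54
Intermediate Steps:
s = -63
Add(Add(s, -51), 60) = Add(Add(-63, -51), 60) = Add(-114, 60) = -54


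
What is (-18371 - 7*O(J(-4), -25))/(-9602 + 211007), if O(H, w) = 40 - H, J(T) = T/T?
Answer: -18644/201405 ≈ -0.092570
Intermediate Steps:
J(T) = 1
(-18371 - 7*O(J(-4), -25))/(-9602 + 211007) = (-18371 - 7*(40 - 1*1))/(-9602 + 211007) = (-18371 - 7*(40 - 1))/201405 = (-18371 - 7*39)*(1/201405) = (-18371 - 273)*(1/201405) = -18644*1/201405 = -18644/201405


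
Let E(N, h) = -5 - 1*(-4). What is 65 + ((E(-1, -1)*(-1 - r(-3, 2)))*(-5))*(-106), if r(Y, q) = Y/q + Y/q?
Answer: -995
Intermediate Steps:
E(N, h) = -1 (E(N, h) = -5 + 4 = -1)
r(Y, q) = 2*Y/q
65 + ((E(-1, -1)*(-1 - r(-3, 2)))*(-5))*(-106) = 65 + (-(-1 - 2*(-3)/2)*(-5))*(-106) = 65 + (-(-1 - 1*(-3))*(-5))*(-106) = 65 + (-(-1 + 3)*(-5))*(-106) = 65 + (-1*2*(-5))*(-106) = 65 - 2*(-5)*(-106) = 65 + 10*(-106) = 65 - 1060 = -995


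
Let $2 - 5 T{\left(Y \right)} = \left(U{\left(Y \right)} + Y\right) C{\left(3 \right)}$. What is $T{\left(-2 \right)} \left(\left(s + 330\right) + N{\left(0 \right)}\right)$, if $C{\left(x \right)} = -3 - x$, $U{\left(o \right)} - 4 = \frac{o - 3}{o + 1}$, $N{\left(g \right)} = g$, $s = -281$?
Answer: $\frac{2156}{5} \approx 431.2$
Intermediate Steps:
$U{\left(o \right)} = 4 + \frac{-3 + o}{1 + o}$ ($U{\left(o \right)} = 4 + \frac{o - 3}{o + 1} = 4 + \frac{-3 + o}{1 + o}$)
$T{\left(Y \right)} = \frac{2}{5} + \frac{6 Y}{5} + \frac{6 \left(1 + 5 Y\right)}{5 \left(1 + Y\right)}$ ($T{\left(Y \right)} = \frac{2}{5} - \frac{\left(\frac{1 + 5 Y}{1 + Y} + Y\right) \left(-3 - 3\right)}{5} = \frac{2}{5} - \frac{\left(Y + \frac{1 + 5 Y}{1 + Y}\right) \left(-3 - 3\right)}{5} = \frac{2}{5} - \frac{\left(Y + \frac{1 + 5 Y}{1 + Y}\right) \left(-6\right)}{5} = \frac{2}{5} - \frac{- 6 Y - \frac{6 \left(1 + 5 Y\right)}{1 + Y}}{5} = \frac{2}{5} + \left(\frac{6 Y}{5} + \frac{6 \left(1 + 5 Y\right)}{5 \left(1 + Y\right)}\right) = \frac{2}{5} + \frac{6 Y}{5} + \frac{6 \left(1 + 5 Y\right)}{5 \left(1 + Y\right)}$)
$T{\left(-2 \right)} \left(\left(s + 330\right) + N{\left(0 \right)}\right) = \frac{2 \left(4 + 3 \left(-2\right)^{2} + 19 \left(-2\right)\right)}{5 \left(1 - 2\right)} \left(\left(-281 + 330\right) + 0\right) = \frac{2 \left(4 + 3 \cdot 4 - 38\right)}{5 \left(-1\right)} \left(49 + 0\right) = \frac{2}{5} \left(-1\right) \left(4 + 12 - 38\right) 49 = \frac{2}{5} \left(-1\right) \left(-22\right) 49 = \frac{44}{5} \cdot 49 = \frac{2156}{5}$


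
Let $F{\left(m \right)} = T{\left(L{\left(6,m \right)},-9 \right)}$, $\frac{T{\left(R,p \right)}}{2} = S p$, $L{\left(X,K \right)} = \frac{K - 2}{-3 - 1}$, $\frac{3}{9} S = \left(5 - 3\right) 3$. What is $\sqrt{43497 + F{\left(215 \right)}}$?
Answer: $9 \sqrt{533} \approx 207.78$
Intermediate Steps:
$S = 18$ ($S = 3 \left(5 - 3\right) 3 = 3 \cdot 2 \cdot 3 = 3 \cdot 6 = 18$)
$L{\left(X,K \right)} = \frac{1}{2} - \frac{K}{4}$ ($L{\left(X,K \right)} = \frac{-2 + K}{-4} = \left(-2 + K\right) \left(- \frac{1}{4}\right) = \frac{1}{2} - \frac{K}{4}$)
$T{\left(R,p \right)} = 36 p$ ($T{\left(R,p \right)} = 2 \cdot 18 p = 36 p$)
$F{\left(m \right)} = -324$ ($F{\left(m \right)} = 36 \left(-9\right) = -324$)
$\sqrt{43497 + F{\left(215 \right)}} = \sqrt{43497 - 324} = \sqrt{43173} = 9 \sqrt{533}$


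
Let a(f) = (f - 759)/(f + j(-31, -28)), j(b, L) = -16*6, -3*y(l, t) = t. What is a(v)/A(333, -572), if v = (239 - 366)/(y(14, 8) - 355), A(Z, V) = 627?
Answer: 271342/21449043 ≈ 0.012651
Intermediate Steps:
y(l, t) = -t/3
v = 381/1073 (v = (239 - 366)/(-⅓*8 - 355) = -127/(-8/3 - 355) = -127/(-1073/3) = -127*(-3/1073) = 381/1073 ≈ 0.35508)
j(b, L) = -96
a(f) = (-759 + f)/(-96 + f) (a(f) = (f - 759)/(f - 96) = (-759 + f)/(-96 + f))
a(v)/A(333, -572) = ((-759 + 381/1073)/(-96 + 381/1073))/627 = (-814026/1073/(-102627/1073))*(1/627) = -1073/102627*(-814026/1073)*(1/627) = (271342/34209)*(1/627) = 271342/21449043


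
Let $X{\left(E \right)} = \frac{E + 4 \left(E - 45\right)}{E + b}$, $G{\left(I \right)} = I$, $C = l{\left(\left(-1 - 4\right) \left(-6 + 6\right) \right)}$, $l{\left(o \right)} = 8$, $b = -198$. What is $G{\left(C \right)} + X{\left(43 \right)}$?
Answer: $\frac{241}{31} \approx 7.7742$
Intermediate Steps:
$C = 8$
$X{\left(E \right)} = \frac{-180 + 5 E}{-198 + E}$ ($X{\left(E \right)} = \frac{E + 4 \left(E - 45\right)}{E - 198} = \frac{E + 4 \left(-45 + E\right)}{-198 + E} = \frac{E + \left(-180 + 4 E\right)}{-198 + E} = \frac{-180 + 5 E}{-198 + E}$)
$G{\left(C \right)} + X{\left(43 \right)} = 8 + \frac{5 \left(-36 + 43\right)}{-198 + 43} = 8 + 5 \frac{1}{-155} \cdot 7 = 8 + 5 \left(- \frac{1}{155}\right) 7 = 8 - \frac{7}{31} = \frac{241}{31}$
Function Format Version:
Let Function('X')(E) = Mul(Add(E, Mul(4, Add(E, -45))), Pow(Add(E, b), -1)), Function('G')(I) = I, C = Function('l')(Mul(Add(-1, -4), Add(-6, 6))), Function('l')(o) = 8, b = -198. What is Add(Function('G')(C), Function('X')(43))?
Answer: Rational(241, 31) ≈ 7.7742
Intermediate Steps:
C = 8
Function('X')(E) = Mul(Pow(Add(-198, E), -1), Add(-180, Mul(5, E))) (Function('X')(E) = Mul(Add(E, Mul(4, Add(E, -45))), Pow(Add(E, -198), -1)) = Mul(Add(E, Mul(4, Add(-45, E))), Pow(Add(-198, E), -1)) = Mul(Add(E, Add(-180, Mul(4, E))), Pow(Add(-198, E), -1)) = Mul(Add(-180, Mul(5, E)), Pow(Add(-198, E), -1)) = Mul(Pow(Add(-198, E), -1), Add(-180, Mul(5, E))))
Add(Function('G')(C), Function('X')(43)) = Add(8, Mul(5, Pow(Add(-198, 43), -1), Add(-36, 43))) = Add(8, Mul(5, Pow(-155, -1), 7)) = Add(8, Mul(5, Rational(-1, 155), 7)) = Add(8, Rational(-7, 31)) = Rational(241, 31)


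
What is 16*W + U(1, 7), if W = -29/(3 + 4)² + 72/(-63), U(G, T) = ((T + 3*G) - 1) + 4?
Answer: -723/49 ≈ -14.755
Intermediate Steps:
U(G, T) = 3 + T + 3*G (U(G, T) = (-1 + T + 3*G) + 4 = 3 + T + 3*G)
W = -85/49 (W = -29/(7²) + 72*(-1/63) = -29/49 - 8/7 = -85/49 ≈ -1.7347)
16*W + U(1, 7) = 16*(-85/49) + (3 + 7 + 3*1) = -1360/49 + (3 + 7 + 3) = -1360/49 + 13 = -723/49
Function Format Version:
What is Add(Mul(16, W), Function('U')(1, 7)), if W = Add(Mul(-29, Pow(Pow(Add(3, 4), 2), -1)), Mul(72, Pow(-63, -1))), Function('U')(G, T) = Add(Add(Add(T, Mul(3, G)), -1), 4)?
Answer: Rational(-723, 49) ≈ -14.755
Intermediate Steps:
Function('U')(G, T) = Add(3, T, Mul(3, G)) (Function('U')(G, T) = Add(Add(-1, T, Mul(3, G)), 4) = Add(3, T, Mul(3, G)))
W = Rational(-85, 49) (W = Add(Mul(-29, Pow(Pow(7, 2), -1)), Mul(72, Rational(-1, 63))) = Add(Mul(-29, Pow(49, -1)), Rational(-8, 7)) = Add(Mul(-29, Rational(1, 49)), Rational(-8, 7)) = Add(Rational(-29, 49), Rational(-8, 7)) = Rational(-85, 49) ≈ -1.7347)
Add(Mul(16, W), Function('U')(1, 7)) = Add(Mul(16, Rational(-85, 49)), Add(3, 7, Mul(3, 1))) = Add(Rational(-1360, 49), Add(3, 7, 3)) = Add(Rational(-1360, 49), 13) = Rational(-723, 49)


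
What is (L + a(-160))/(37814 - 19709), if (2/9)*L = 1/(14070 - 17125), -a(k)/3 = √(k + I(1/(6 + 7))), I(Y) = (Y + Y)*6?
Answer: -3/36873850 - 2*I*√6721/78455 ≈ -8.1359e-8 - 0.0020899*I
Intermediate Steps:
I(Y) = 12*Y (I(Y) = (2*Y)*6 = 12*Y)
a(k) = -3*√(12/13 + k) (a(k) = -3*√(k + 12/(6 + 7)) = -3*√(k + 12/13) = -3*√(12/13 + k))
L = -9/6110 (L = 9/(2*(14070 - 17125)) = (9/2)/(-3055) = (9/2)*(-1/3055) = -9/6110 ≈ -0.0014730)
(L + a(-160))/(37814 - 19709) = (-9/6110 - 3*√(156 + 169*(-160))/13)/(37814 - 19709) = (-9/6110 - 3*√(156 - 27040)/13)/18105 = (-9/6110 - 6*I*√6721/13)*(1/18105) = -3/36873850 - 2*I*√6721/78455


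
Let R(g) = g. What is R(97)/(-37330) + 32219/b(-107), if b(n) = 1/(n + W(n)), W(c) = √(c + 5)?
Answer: -128692673987/37330 + 32219*I*√102 ≈ -3.4474e+6 + 3.254e+5*I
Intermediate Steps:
W(c) = √(5 + c)
b(n) = 1/(n + √(5 + n))
R(97)/(-37330) + 32219/b(-107) = 97/(-37330) + 32219/(1/(-107 + √(5 - 107))) = 97*(-1/37330) + 32219/(1/(-107 + √(-102))) = -97/37330 + 32219/(1/(-107 + I*√102)) = -97/37330 + 32219*(-107 + I*√102) = -97/37330 + (-3447433 + 32219*I*√102) = -128692673987/37330 + 32219*I*√102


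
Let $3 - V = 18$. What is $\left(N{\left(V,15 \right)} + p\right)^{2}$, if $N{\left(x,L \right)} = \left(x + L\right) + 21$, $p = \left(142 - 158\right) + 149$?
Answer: $23716$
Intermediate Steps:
$V = -15$ ($V = 3 - 18 = -15$)
$p = 133$ ($p = -16 + 149 = 133$)
$N{\left(x,L \right)} = 21 + L + x$ ($N{\left(x,L \right)} = \left(L + x\right) + 21 = 21 + L + x$)
$\left(N{\left(V,15 \right)} + p\right)^{2} = \left(\left(21 + 15 - 15\right) + 133\right)^{2} = \left(21 + 133\right)^{2} = 154^{2} = 23716$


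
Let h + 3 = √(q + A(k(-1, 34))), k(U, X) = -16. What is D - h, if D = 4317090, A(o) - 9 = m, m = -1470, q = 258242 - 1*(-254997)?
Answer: 4317093 - √511778 ≈ 4.3164e+6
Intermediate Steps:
q = 513239 (q = 258242 + 254997 = 513239)
A(o) = -1461 (A(o) = 9 - 1470 = -1461)
h = -3 + √511778 (h = -3 + √(513239 - 1461) = -3 + √511778 ≈ 712.39)
D - h = 4317090 - (-3 + √511778) = 4317090 + (3 - √511778) = 4317093 - √511778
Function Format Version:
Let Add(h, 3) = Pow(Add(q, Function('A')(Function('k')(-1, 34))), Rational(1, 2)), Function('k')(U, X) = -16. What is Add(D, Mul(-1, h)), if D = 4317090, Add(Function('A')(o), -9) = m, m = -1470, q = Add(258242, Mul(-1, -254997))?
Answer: Add(4317093, Mul(-1, Pow(511778, Rational(1, 2)))) ≈ 4.3164e+6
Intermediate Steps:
q = 513239 (q = Add(258242, 254997) = 513239)
Function('A')(o) = -1461 (Function('A')(o) = Add(9, -1470) = -1461)
h = Add(-3, Pow(511778, Rational(1, 2))) (h = Add(-3, Pow(Add(513239, -1461), Rational(1, 2))) = Add(-3, Pow(511778, Rational(1, 2))) ≈ 712.39)
Add(D, Mul(-1, h)) = Add(4317090, Mul(-1, Add(-3, Pow(511778, Rational(1, 2))))) = Add(4317090, Add(3, Mul(-1, Pow(511778, Rational(1, 2))))) = Add(4317093, Mul(-1, Pow(511778, Rational(1, 2))))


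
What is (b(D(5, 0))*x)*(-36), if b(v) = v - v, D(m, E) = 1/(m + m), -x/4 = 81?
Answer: 0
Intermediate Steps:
x = -324 (x = -4*81 = -324)
D(m, E) = 1/(2*m)
b(v) = 0
(b(D(5, 0))*x)*(-36) = (0*(-324))*(-36) = 0*(-36) = 0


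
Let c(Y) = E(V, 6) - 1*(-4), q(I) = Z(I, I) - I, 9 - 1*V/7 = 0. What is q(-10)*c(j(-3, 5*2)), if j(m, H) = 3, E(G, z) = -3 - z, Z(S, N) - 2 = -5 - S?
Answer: -85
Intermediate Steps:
V = 63 (V = 63 - 7*0 = 63 + 0 = 63)
Z(S, N) = -3 - S (Z(S, N) = 2 + (-5 - S) = -3 - S)
q(I) = -3 - 2*I (q(I) = (-3 - I) - I = -3 - 2*I)
c(Y) = -5 (c(Y) = (-3 - 1*6) - 1*(-4) = (-3 - 6) + 4 = -9 + 4 = -5)
q(-10)*c(j(-3, 5*2)) = (-3 - 2*(-10))*(-5) = (-3 + 20)*(-5) = 17*(-5) = -85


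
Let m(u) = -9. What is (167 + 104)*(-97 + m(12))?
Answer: -28726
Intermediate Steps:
(167 + 104)*(-97 + m(12)) = (167 + 104)*(-97 - 9) = 271*(-106) = -28726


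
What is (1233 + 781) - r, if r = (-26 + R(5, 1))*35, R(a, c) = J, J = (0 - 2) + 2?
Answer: 2924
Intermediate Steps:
J = 0 (J = -2 + 2 = 0)
R(a, c) = 0
r = -910 (r = (-26 + 0)*35 = -26*35 = -910)
(1233 + 781) - r = (1233 + 781) - 1*(-910) = 2014 + 910 = 2924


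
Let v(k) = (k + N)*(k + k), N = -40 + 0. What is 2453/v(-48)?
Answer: 223/768 ≈ 0.29036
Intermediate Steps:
N = -40
v(k) = 2*k*(-40 + k) (v(k) = (k - 40)*(k + k) = (-40 + k)*(2*k) = 2*k*(-40 + k))
2453/v(-48) = 2453/((2*(-48)*(-40 - 48))) = 2453/((2*(-48)*(-88))) = 2453/8448 = 2453*(1/8448) = 223/768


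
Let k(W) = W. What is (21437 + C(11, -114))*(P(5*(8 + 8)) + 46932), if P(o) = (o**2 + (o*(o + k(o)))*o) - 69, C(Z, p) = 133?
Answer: 23236562910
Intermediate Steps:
P(o) = -69 + o**2 + 2*o**3 (P(o) = (o**2 + (o*(o + o))*o) - 69 = (o**2 + (o*(2*o))*o) - 69 = (o**2 + (2*o**2)*o) - 69 = (o**2 + 2*o**3) - 69 = -69 + o**2 + 2*o**3)
(21437 + C(11, -114))*(P(5*(8 + 8)) + 46932) = (21437 + 133)*((-69 + (5*(8 + 8))**2 + 2*(5*(8 + 8))**3) + 46932) = 21570*((-69 + (5*16)**2 + 2*(5*16)**3) + 46932) = 21570*((-69 + 80**2 + 2*80**3) + 46932) = 21570*((-69 + 6400 + 2*512000) + 46932) = 21570*((-69 + 6400 + 1024000) + 46932) = 21570*(1030331 + 46932) = 21570*1077263 = 23236562910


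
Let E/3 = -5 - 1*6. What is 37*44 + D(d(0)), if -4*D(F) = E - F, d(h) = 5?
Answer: 3275/2 ≈ 1637.5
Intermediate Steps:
E = -33 (E = 3*(-5 - 1*6) = 3*(-5 - 6) = 3*(-11) = -33)
D(F) = 33/4 + F/4 (D(F) = -(-33 - F)/4 = 33/4 + F/4)
37*44 + D(d(0)) = 37*44 + (33/4 + (¼)*5) = 1628 + (33/4 + 5/4) = 1628 + 19/2 = 3275/2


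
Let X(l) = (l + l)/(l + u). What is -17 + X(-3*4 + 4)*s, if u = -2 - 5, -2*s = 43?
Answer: -599/15 ≈ -39.933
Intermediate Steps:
s = -43/2 (s = -½*43 = -43/2 ≈ -21.500)
u = -7
X(l) = 2*l/(-7 + l) (X(l) = (l + l)/(l - 7) = (2*l)/(-7 + l) = 2*l/(-7 + l))
-17 + X(-3*4 + 4)*s = -17 + (2*(-3*4 + 4)/(-7 + (-3*4 + 4)))*(-43/2) = -17 + (2*(-12 + 4)/(-7 + (-12 + 4)))*(-43/2) = -17 + (2*(-8)/(-7 - 8))*(-43/2) = -17 + (2*(-8)/(-15))*(-43/2) = -17 + (2*(-8)*(-1/15))*(-43/2) = -17 + (16/15)*(-43/2) = -17 - 344/15 = -599/15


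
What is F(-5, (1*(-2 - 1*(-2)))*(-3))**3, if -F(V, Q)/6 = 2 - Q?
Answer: -1728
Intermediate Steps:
F(V, Q) = -12 + 6*Q (F(V, Q) = -6*(2 - Q) = -12 + 6*Q)
F(-5, (1*(-2 - 1*(-2)))*(-3))**3 = (-12 + 6*((1*(-2 - 1*(-2)))*(-3)))**3 = (-12 + 6*((1*(-2 + 2))*(-3)))**3 = (-12 + 6*((1*0)*(-3)))**3 = (-12 + 6*(0*(-3)))**3 = (-12 + 6*0)**3 = (-12 + 0)**3 = (-12)**3 = -1728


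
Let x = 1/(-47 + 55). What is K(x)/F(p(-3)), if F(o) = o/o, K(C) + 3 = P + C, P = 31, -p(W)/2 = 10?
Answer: 225/8 ≈ 28.125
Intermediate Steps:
p(W) = -20 (p(W) = -2*10 = -20)
x = 1/8 ≈ 0.12500
K(C) = 28 + C (K(C) = -3 + (31 + C) = 28 + C)
F(o) = 1
K(x)/F(p(-3)) = (28 + 1/8)/1 = (225/8)*1 = 225/8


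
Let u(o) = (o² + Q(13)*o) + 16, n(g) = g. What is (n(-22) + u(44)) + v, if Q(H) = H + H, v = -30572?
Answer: -27498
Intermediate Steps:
Q(H) = 2*H
u(o) = 16 + o² + 26*o (u(o) = (o² + (2*13)*o) + 16 = (o² + 26*o) + 16 = 16 + o² + 26*o)
(n(-22) + u(44)) + v = (-22 + (16 + 44² + 26*44)) - 30572 = (-22 + (16 + 1936 + 1144)) - 30572 = (-22 + 3096) - 30572 = 3074 - 30572 = -27498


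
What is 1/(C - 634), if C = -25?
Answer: -1/659 ≈ -0.0015175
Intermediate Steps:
1/(C - 634) = 1/(-25 - 634) = 1/(-659) = -1/659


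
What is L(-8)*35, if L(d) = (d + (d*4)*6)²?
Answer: 1400000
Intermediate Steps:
L(d) = 625*d² (L(d) = (d + (4*d)*6)² = (d + 24*d)² = (25*d)² = 625*d²)
L(-8)*35 = (625*(-8)²)*35 = (625*64)*35 = 40000*35 = 1400000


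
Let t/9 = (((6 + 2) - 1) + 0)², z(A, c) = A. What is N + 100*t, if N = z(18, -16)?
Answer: 44118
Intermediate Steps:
N = 18
t = 441 (t = 9*(((6 + 2) - 1) + 0)² = 9*((8 - 1) + 0)² = 9*(7 + 0)² = 9*7² = 9*49 = 441)
N + 100*t = 18 + 100*441 = 18 + 44100 = 44118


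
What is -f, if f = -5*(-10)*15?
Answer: -750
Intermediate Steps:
f = 750 (f = 50*15 = 750)
-f = -1*750 = -750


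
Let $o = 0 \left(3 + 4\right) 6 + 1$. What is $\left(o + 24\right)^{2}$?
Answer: $625$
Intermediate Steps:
$o = 1$ ($o = 0 \cdot 7 \cdot 6 + 1 = 0 \cdot 6 + 1 = 0 + 1 = 1$)
$\left(o + 24\right)^{2} = \left(1 + 24\right)^{2} = 25^{2} = 625$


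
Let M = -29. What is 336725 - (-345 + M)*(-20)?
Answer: 329245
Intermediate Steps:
336725 - (-345 + M)*(-20) = 336725 - (-345 - 29)*(-20) = 336725 - (-374)*(-20) = 336725 - 1*7480 = 336725 - 7480 = 329245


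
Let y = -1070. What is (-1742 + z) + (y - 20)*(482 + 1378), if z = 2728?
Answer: -2026414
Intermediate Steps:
(-1742 + z) + (y - 20)*(482 + 1378) = (-1742 + 2728) + (-1070 - 20)*(482 + 1378) = 986 - 1090*1860 = 986 - 2027400 = -2026414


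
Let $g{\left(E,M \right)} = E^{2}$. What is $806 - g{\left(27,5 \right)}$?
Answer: $77$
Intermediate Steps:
$806 - g{\left(27,5 \right)} = 806 - 27^{2} = 806 - 729 = 77$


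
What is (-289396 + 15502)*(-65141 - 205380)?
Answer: 74094078774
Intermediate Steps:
(-289396 + 15502)*(-65141 - 205380) = -273894*(-270521) = 74094078774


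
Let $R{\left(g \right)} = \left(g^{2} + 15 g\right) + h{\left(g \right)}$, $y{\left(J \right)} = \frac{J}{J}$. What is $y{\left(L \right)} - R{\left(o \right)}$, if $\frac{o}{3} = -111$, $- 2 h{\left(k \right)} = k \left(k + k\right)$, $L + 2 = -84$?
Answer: $4996$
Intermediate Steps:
$L = -86$ ($L = -2 - 84 = -86$)
$h{\left(k \right)} = - k^{2}$ ($h{\left(k \right)} = - \frac{k \left(k + k\right)}{2} = - \frac{k 2 k}{2} = - \frac{2 k^{2}}{2} = - k^{2}$)
$y{\left(J \right)} = 1$
$o = -333$ ($o = 3 \left(-111\right) = -333$)
$R{\left(g \right)} = 15 g$ ($R{\left(g \right)} = \left(g^{2} + 15 g\right) - g^{2} = 15 g$)
$y{\left(L \right)} - R{\left(o \right)} = 1 - 15 \left(-333\right) = 1 - -4995 = 1 + 4995 = 4996$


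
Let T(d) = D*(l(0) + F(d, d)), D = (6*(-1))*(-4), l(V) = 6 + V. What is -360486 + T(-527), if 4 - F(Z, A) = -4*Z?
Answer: -410838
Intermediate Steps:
F(Z, A) = 4 + 4*Z (F(Z, A) = 4 - (-4)*Z = 4 + 4*Z)
D = 24 (D = -6*(-4) = 24)
T(d) = 240 + 96*d (T(d) = 24*((6 + 0) + (4 + 4*d)) = 24*(6 + (4 + 4*d)) = 24*(10 + 4*d) = 240 + 96*d)
-360486 + T(-527) = -360486 + (240 + 96*(-527)) = -360486 + (240 - 50592) = -360486 - 50352 = -410838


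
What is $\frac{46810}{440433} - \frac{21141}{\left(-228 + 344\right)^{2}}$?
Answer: $- \frac{299355817}{204360912} \approx -1.4648$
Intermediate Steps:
$\frac{46810}{440433} - \frac{21141}{\left(-228 + 344\right)^{2}} = 46810 \cdot \frac{1}{440433} - \frac{21141}{116^{2}} = \frac{46810}{440433} - \frac{21141}{13456} = \frac{46810}{440433} - \frac{729}{464} = - \frac{299355817}{204360912}$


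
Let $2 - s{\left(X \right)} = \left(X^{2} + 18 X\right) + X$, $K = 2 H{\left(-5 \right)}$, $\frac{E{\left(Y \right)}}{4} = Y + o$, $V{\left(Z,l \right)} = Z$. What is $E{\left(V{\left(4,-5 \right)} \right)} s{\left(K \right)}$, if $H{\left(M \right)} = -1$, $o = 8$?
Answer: $1728$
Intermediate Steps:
$E{\left(Y \right)} = 32 + 4 Y$ ($E{\left(Y \right)} = 4 \left(Y + 8\right) = 4 \left(8 + Y\right) = 32 + 4 Y$)
$K = -2$ ($K = 2 \left(-1\right) = -2$)
$s{\left(X \right)} = 2 - X^{2} - 19 X$ ($s{\left(X \right)} = 2 - \left(\left(X^{2} + 18 X\right) + X\right) = 2 - \left(X^{2} + 19 X\right) = 2 - X^{2} - 19 X$)
$E{\left(V{\left(4,-5 \right)} \right)} s{\left(K \right)} = \left(32 + 4 \cdot 4\right) \left(2 - \left(-2\right)^{2} - -38\right) = \left(32 + 16\right) \left(2 - 4 + 38\right) = 48 \left(2 - 4 + 38\right) = 48 \cdot 36 = 1728$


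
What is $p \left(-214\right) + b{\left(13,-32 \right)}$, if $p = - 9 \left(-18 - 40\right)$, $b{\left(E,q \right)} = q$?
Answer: $-111740$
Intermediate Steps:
$p = 522$ ($p = - 9 \left(-18 - 40\right) = \left(-9\right) \left(-58\right) = 522$)
$p \left(-214\right) + b{\left(13,-32 \right)} = 522 \left(-214\right) - 32 = -111708 - 32 = -111740$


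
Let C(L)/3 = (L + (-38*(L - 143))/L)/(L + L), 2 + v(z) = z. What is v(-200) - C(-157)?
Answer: -10066343/49298 ≈ -204.19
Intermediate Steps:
v(z) = -2 + z
C(L) = 3*(L + (5434 - 38*L)/L)/(2*L) (C(L) = 3*((L + (-38*(L - 143))/L)/(L + L)) = 3*((L + (-38*(-143 + L))/L)/((2*L))) = 3*((L + (5434 - 38*L)/L)*(1/(2*L))) = 3*((L + (5434 - 38*L)/L)/(2*L)) = 3*(L + (5434 - 38*L)/L)/(2*L))
v(-200) - C(-157) = (-2 - 200) - (3/2 - 57/(-157) + 8151/(-157)²) = -202 - (3/2 - 57*(-1/157) + 8151*(1/24649)) = -202 - (3/2 + 57/157 + 8151/24649) = -202 - 1*108147/49298 = -202 - 108147/49298 = -10066343/49298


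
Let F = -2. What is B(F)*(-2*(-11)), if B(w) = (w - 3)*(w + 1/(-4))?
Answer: 495/2 ≈ 247.50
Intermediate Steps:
B(w) = (-3 + w)*(-¼ + w) (B(w) = (-3 + w)*(w - ¼) = (-3 + w)*(-¼ + w))
B(F)*(-2*(-11)) = (¾ + (-2)² - 13/4*(-2))*(-2*(-11)) = (¾ + 4 + 13/2)*22 = (45/4)*22 = 495/2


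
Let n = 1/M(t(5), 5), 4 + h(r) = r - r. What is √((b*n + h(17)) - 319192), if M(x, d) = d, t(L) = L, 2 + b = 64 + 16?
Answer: I*√7979510/5 ≈ 564.96*I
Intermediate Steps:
b = 78 (b = -2 + (64 + 16) = -2 + 80 = 78)
h(r) = -4 (h(r) = -4 + (r - r) = -4 + 0 = -4)
n = ⅕ (n = 1/5 = ⅕ ≈ 0.20000)
√((b*n + h(17)) - 319192) = √((78*(⅕) - 4) - 319192) = √((78/5 - 4) - 319192) = √(58/5 - 319192) = √(-1595902/5) = I*√7979510/5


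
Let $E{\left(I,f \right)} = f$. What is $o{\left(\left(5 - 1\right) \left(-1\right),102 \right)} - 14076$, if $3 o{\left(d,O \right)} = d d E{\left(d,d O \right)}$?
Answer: $-16252$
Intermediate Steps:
$o{\left(d,O \right)} = \frac{O d^{3}}{3}$ ($o{\left(d,O \right)} = \frac{d d d O}{3} = \frac{d^{2} O d}{3} = \frac{O d^{3}}{3}$)
$o{\left(\left(5 - 1\right) \left(-1\right),102 \right)} - 14076 = \frac{1}{3} \cdot 102 \left(\left(5 - 1\right) \left(-1\right)\right)^{3} - 14076 = \frac{1}{3} \cdot 102 \left(4 \left(-1\right)\right)^{3} - 14076 = \frac{1}{3} \cdot 102 \left(-4\right)^{3} - 14076 = \frac{1}{3} \cdot 102 \left(-64\right) - 14076 = -2176 - 14076 = -16252$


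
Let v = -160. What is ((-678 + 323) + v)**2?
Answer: 265225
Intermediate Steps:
((-678 + 323) + v)**2 = ((-678 + 323) - 160)**2 = (-355 - 160)**2 = (-515)**2 = 265225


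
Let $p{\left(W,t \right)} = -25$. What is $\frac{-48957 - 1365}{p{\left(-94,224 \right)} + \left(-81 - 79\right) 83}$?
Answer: $\frac{16774}{4435} \approx 3.7822$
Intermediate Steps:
$\frac{-48957 - 1365}{p{\left(-94,224 \right)} + \left(-81 - 79\right) 83} = \frac{-48957 - 1365}{-25 + \left(-81 - 79\right) 83} = - \frac{50322}{-25 - 13280} = - \frac{50322}{-13305} = \left(-50322\right) \left(- \frac{1}{13305}\right) = \frac{16774}{4435}$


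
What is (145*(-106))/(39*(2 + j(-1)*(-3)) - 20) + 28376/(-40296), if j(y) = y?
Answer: -15607883/176295 ≈ -88.533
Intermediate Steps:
(145*(-106))/(39*(2 + j(-1)*(-3)) - 20) + 28376/(-40296) = (145*(-106))/(39*(2 - 1*(-3)) - 20) + 28376/(-40296) = -15370/(39*(2 + 3) - 20) + 28376*(-1/40296) = -15370/(39*5 - 20) - 3547/5037 = -15370/(195 - 20) - 3547/5037 = -15370/175 - 3547/5037 = -15370*1/175 - 3547/5037 = -3074/35 - 3547/5037 = -15607883/176295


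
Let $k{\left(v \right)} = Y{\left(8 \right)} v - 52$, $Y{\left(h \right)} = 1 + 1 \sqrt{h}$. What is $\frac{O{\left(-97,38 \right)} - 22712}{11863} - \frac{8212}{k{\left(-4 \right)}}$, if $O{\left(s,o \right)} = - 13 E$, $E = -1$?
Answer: $\frac{168349467}{1115122} - \frac{2053 \sqrt{2}}{94} \approx 120.08$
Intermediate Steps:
$Y{\left(h \right)} = 1 + \sqrt{h}$
$k{\left(v \right)} = -52 + v \left(1 + 2 \sqrt{2}\right)$ ($k{\left(v \right)} = \left(1 + \sqrt{8}\right) v - 52 = \left(1 + 2 \sqrt{2}\right) v - 52 = v \left(1 + 2 \sqrt{2}\right) - 52 = -52 + v \left(1 + 2 \sqrt{2}\right)$)
$O{\left(s,o \right)} = 13$ ($O{\left(s,o \right)} = \left(-13\right) \left(-1\right) = 13$)
$\frac{O{\left(-97,38 \right)} - 22712}{11863} - \frac{8212}{k{\left(-4 \right)}} = \frac{13 - 22712}{11863} - \frac{8212}{-52 - 4 \left(1 + 2 \sqrt{2}\right)} = \left(13 - 22712\right) \frac{1}{11863} - \frac{8212}{-52 - \left(4 + 8 \sqrt{2}\right)} = \left(-22699\right) \frac{1}{11863} - \frac{8212}{-56 - 8 \sqrt{2}} = - \frac{22699}{11863} - \frac{8212}{-56 - 8 \sqrt{2}}$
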